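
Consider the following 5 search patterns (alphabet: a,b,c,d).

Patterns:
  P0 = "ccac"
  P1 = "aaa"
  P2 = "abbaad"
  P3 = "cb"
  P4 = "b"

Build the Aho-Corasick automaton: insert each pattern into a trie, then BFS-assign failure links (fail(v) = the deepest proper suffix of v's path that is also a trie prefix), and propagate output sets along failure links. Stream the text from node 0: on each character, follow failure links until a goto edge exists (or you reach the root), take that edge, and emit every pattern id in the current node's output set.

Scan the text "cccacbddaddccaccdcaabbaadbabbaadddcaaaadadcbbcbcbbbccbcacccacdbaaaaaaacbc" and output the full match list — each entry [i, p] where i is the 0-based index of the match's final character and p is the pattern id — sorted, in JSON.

Construct AC machine:
Trie nodes:
  n0 'ε': a→5 b→14 c→1
  n1 'c': b→13 c→2
  n2 'cc': a→3
  n3 'cca': c→4
  n4 'ccac': ·  ←P0
  n5 'a': a→6 b→8
  n6 'aa': a→7
  n7 'aaa': ·  ←P1
  n8 'ab': b→9
  n9 'abb': a→10
  n10 'abba': a→11
  n11 'abbaa': d→12
  n12 'abbaad': ·  ←P2
  n13 'cb': ·  ←P3
  n14 'b': ·  ←P4

BFS fail/out derivation:
  n1('c'): parent n0 fail=0; on 'c' 0 → fail=0;  out ∅∪∅=∅
  n5('a'): parent n0 fail=0; on 'a' 0 → fail=0;  out ∅∪∅=∅
  n14('b'): parent n0 fail=0; on 'b' 0 → fail=0;  out {4}∪∅={4}
  n2('cc'): parent n1 fail=0; on 'c' 0 → fail=1;  out ∅∪∅=∅
  n6('aa'): parent n5 fail=0; on 'a' 0 → fail=5;  out ∅∪∅=∅
  n8('ab'): parent n5 fail=0; on 'b' 0 → fail=14;  out ∅∪{4}={4}
  n13('cb'): parent n1 fail=0; on 'b' 0 → fail=14;  out {3}∪{4}={3,4}
  n3('cca'): parent n2 fail=1; on 'a' 1→0 → fail=5;  out ∅∪∅=∅
  n7('aaa'): parent n6 fail=5; on 'a' 5 → fail=6;  out {1}∪∅={1}
  n9('abb'): parent n8 fail=14; on 'b' 14→0 → fail=14;  out ∅∪{4}={4}
  n4('ccac'): parent n3 fail=5; on 'c' 5→0 → fail=1;  out {0}∪∅={0}
  n10('abba'): parent n9 fail=14; on 'a' 14→0 → fail=5;  out ∅∪∅=∅
  n11('abbaa'): parent n10 fail=5; on 'a' 5 → fail=6;  out ∅∪∅=∅
  n12('abbaad'): parent n11 fail=6; on 'd' 6→5→0 → fail=0;  out {2}∪∅={2}

Text stream:
[0] read 'c'  n0⇒n1
[1] read 'c'  n1⇒n2
[2] read 'c'  n2⇒n2 ·f
[3] read 'a'  n2⇒n3
[4] read 'c'  n3⇒n4  emit P0@[1:4]
[5] read 'b'  n4⇒n13 ·f  emit P3@[4:5],P4@[5:5]
[6] read 'd'  n13⇒n0 ·f
[7] read 'd'  n0⇒n0
[8] read 'a'  n0⇒n5
[9] read 'd'  n5⇒n0 ·f
[10] read 'd'  n0⇒n0
[11] read 'c'  n0⇒n1
[12] read 'c'  n1⇒n2
[13] read 'a'  n2⇒n3
[14] read 'c'  n3⇒n4  emit P0@[11:14]
[15] read 'c'  n4⇒n2 ·f
[16] read 'd'  n2⇒n0 ·f
[17] read 'c'  n0⇒n1
[18] read 'a'  n1⇒n5 ·f
[19] read 'a'  n5⇒n6
[20] read 'b'  n6⇒n8 ·f  emit P4@[20:20]
[21] read 'b'  n8⇒n9  emit P4@[21:21]
[22] read 'a'  n9⇒n10
[23] read 'a'  n10⇒n11
[24] read 'd'  n11⇒n12  emit P2@[19:24]
[25] read 'b'  n12⇒n14 ·f  emit P4@[25:25]
[26] read 'a'  n14⇒n5 ·f
[27] read 'b'  n5⇒n8  emit P4@[27:27]
[28] read 'b'  n8⇒n9  emit P4@[28:28]
[29] read 'a'  n9⇒n10
[30] read 'a'  n10⇒n11
[31] read 'd'  n11⇒n12  emit P2@[26:31]
[32] read 'd'  n12⇒n0 ·f
[33] read 'd'  n0⇒n0
[34] read 'c'  n0⇒n1
[35] read 'a'  n1⇒n5 ·f
[36] read 'a'  n5⇒n6
[37] read 'a'  n6⇒n7  emit P1@[35:37]
[38] read 'a'  n7⇒n7 ·f  emit P1@[36:38]
[39] read 'd'  n7⇒n0 ·f
[40] read 'a'  n0⇒n5
[41] read 'd'  n5⇒n0 ·f
[42] read 'c'  n0⇒n1
[43] read 'b'  n1⇒n13  emit P3@[42:43],P4@[43:43]
[44] read 'b'  n13⇒n14 ·f  emit P4@[44:44]
[45] read 'c'  n14⇒n1 ·f
[46] read 'b'  n1⇒n13  emit P3@[45:46],P4@[46:46]
[47] read 'c'  n13⇒n1 ·f
[48] read 'b'  n1⇒n13  emit P3@[47:48],P4@[48:48]
[49] read 'b'  n13⇒n14 ·f  emit P4@[49:49]
[50] read 'b'  n14⇒n14 ·f  emit P4@[50:50]
[51] read 'c'  n14⇒n1 ·f
[52] read 'c'  n1⇒n2
[53] read 'b'  n2⇒n13 ·f  emit P3@[52:53],P4@[53:53]
[54] read 'c'  n13⇒n1 ·f
[55] read 'a'  n1⇒n5 ·f
[56] read 'c'  n5⇒n1 ·f
[57] read 'c'  n1⇒n2
[58] read 'c'  n2⇒n2 ·f
[59] read 'a'  n2⇒n3
[60] read 'c'  n3⇒n4  emit P0@[57:60]
[61] read 'd'  n4⇒n0 ·f
[62] read 'b'  n0⇒n14  emit P4@[62:62]
[63] read 'a'  n14⇒n5 ·f
[64] read 'a'  n5⇒n6
[65] read 'a'  n6⇒n7  emit P1@[63:65]
[66] read 'a'  n7⇒n7 ·f  emit P1@[64:66]
[67] read 'a'  n7⇒n7 ·f  emit P1@[65:67]
[68] read 'a'  n7⇒n7 ·f  emit P1@[66:68]
[69] read 'a'  n7⇒n7 ·f  emit P1@[67:69]
[70] read 'c'  n7⇒n1 ·f
[71] read 'b'  n1⇒n13  emit P3@[70:71],P4@[71:71]
[72] read 'c'  n13⇒n1 ·f

Matches: [[4,0],[5,3],[5,4],[14,0],[20,4],[21,4],[24,2],[25,4],[27,4],[28,4],[31,2],[37,1],[38,1],[43,3],[43,4],[44,4],[46,3],[46,4],[48,3],[48,4],[49,4],[50,4],[53,3],[53,4],[60,0],[62,4],[65,1],[66,1],[67,1],[68,1],[69,1],[71,3],[71,4]]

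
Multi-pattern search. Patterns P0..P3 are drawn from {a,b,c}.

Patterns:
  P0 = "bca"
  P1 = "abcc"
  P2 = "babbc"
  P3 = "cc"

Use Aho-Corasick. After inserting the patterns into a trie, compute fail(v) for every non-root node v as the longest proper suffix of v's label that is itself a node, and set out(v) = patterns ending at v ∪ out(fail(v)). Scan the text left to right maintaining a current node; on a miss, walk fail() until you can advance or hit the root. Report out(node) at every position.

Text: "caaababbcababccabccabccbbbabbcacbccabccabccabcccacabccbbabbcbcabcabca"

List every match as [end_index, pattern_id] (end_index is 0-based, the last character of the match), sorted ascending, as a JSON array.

Construct AC machine:
Trie (insert patterns):
  n0 'ε': a→4 b→1 c→12
  n1 'b': a→8 c→2
  n2 'bc': a→3
  n3 'bca': ·  [P0 ends]
  n4 'a': b→5
  n5 'ab': c→6
  n6 'abc': c→7
  n7 'abcc': ·  [P1 ends]
  n8 'ba': b→9
  n9 'bab': b→10
  n10 'babb': c→11
  n11 'babbc': ·  [P2 ends]
  n12 'c': c→13
  n13 'cc': ·  [P3 ends]

BFS fail/out derivation:
  fail(1) 'b': from fail(0)=0 chase 'b': 0 ⇒ 0;  out=∅∪out(0)=∅
  fail(4) 'a': from fail(0)=0 chase 'a': 0 ⇒ 0;  out=∅∪out(0)=∅
  fail(12) 'c': from fail(0)=0 chase 'c': 0 ⇒ 0;  out=∅∪out(0)=∅
  fail(2) 'bc': from fail(1)=0 chase 'c': 0 ⇒ 12;  out=∅∪out(12)=∅
  fail(5) 'ab': from fail(4)=0 chase 'b': 0 ⇒ 1;  out=∅∪out(1)=∅
  fail(8) 'ba': from fail(1)=0 chase 'a': 0 ⇒ 4;  out=∅∪out(4)=∅
  fail(13) 'cc': from fail(12)=0 chase 'c': 0 ⇒ 12;  out={3}∪out(12)={3}
  fail(3) 'bca': from fail(2)=12 chase 'a': 12→0 ⇒ 4;  out={0}∪out(4)={0}
  fail(6) 'abc': from fail(5)=1 chase 'c': 1 ⇒ 2;  out=∅∪out(2)=∅
  fail(9) 'bab': from fail(8)=4 chase 'b': 4 ⇒ 5;  out=∅∪out(5)=∅
  fail(7) 'abcc': from fail(6)=2 chase 'c': 2→12 ⇒ 13;  out={1}∪out(13)={1,3}
  fail(10) 'babb': from fail(9)=5 chase 'b': 5→1→0 ⇒ 1;  out=∅∪out(1)=∅
  fail(11) 'babbc': from fail(10)=1 chase 'c': 1 ⇒ 2;  out={2}∪out(2)={2}

Text stream:
[0] read 'c'  n0⇒n12
[1] read 'a'  n12⇒n4 ·f
[2] read 'a'  n4⇒n4 ·f
[3] read 'a'  n4⇒n4 ·f
[4] read 'b'  n4⇒n5
[5] read 'a'  n5⇒n8 ·f
[6] read 'b'  n8⇒n9
[7] read 'b'  n9⇒n10
[8] read 'c'  n10⇒n11  emit P2@[4:8]
[9] read 'a'  n11⇒n3 ·f  emit P0@[7:9]
[10] read 'b'  n3⇒n5 ·f
[11] read 'a'  n5⇒n8 ·f
[12] read 'b'  n8⇒n9
[13] read 'c'  n9⇒n6 ·f
[14] read 'c'  n6⇒n7  emit P1@[11:14],P3@[13:14]
[15] read 'a'  n7⇒n4 ·f
[16] read 'b'  n4⇒n5
[17] read 'c'  n5⇒n6
[18] read 'c'  n6⇒n7  emit P1@[15:18],P3@[17:18]
[19] read 'a'  n7⇒n4 ·f
[20] read 'b'  n4⇒n5
[21] read 'c'  n5⇒n6
[22] read 'c'  n6⇒n7  emit P1@[19:22],P3@[21:22]
[23] read 'b'  n7⇒n1 ·f
[24] read 'b'  n1⇒n1 ·f
[25] read 'b'  n1⇒n1 ·f
[26] read 'a'  n1⇒n8
[27] read 'b'  n8⇒n9
[28] read 'b'  n9⇒n10
[29] read 'c'  n10⇒n11  emit P2@[25:29]
[30] read 'a'  n11⇒n3 ·f  emit P0@[28:30]
[31] read 'c'  n3⇒n12 ·f
[32] read 'b'  n12⇒n1 ·f
[33] read 'c'  n1⇒n2
[34] read 'c'  n2⇒n13 ·f  emit P3@[33:34]
[35] read 'a'  n13⇒n4 ·f
[36] read 'b'  n4⇒n5
[37] read 'c'  n5⇒n6
[38] read 'c'  n6⇒n7  emit P1@[35:38],P3@[37:38]
[39] read 'a'  n7⇒n4 ·f
[40] read 'b'  n4⇒n5
[41] read 'c'  n5⇒n6
[42] read 'c'  n6⇒n7  emit P1@[39:42],P3@[41:42]
[43] read 'a'  n7⇒n4 ·f
[44] read 'b'  n4⇒n5
[45] read 'c'  n5⇒n6
[46] read 'c'  n6⇒n7  emit P1@[43:46],P3@[45:46]
[47] read 'c'  n7⇒n13 ·f  emit P3@[46:47]
[48] read 'a'  n13⇒n4 ·f
[49] read 'c'  n4⇒n12 ·f
[50] read 'a'  n12⇒n4 ·f
[51] read 'b'  n4⇒n5
[52] read 'c'  n5⇒n6
[53] read 'c'  n6⇒n7  emit P1@[50:53],P3@[52:53]
[54] read 'b'  n7⇒n1 ·f
[55] read 'b'  n1⇒n1 ·f
[56] read 'a'  n1⇒n8
[57] read 'b'  n8⇒n9
[58] read 'b'  n9⇒n10
[59] read 'c'  n10⇒n11  emit P2@[55:59]
[60] read 'b'  n11⇒n1 ·f
[61] read 'c'  n1⇒n2
[62] read 'a'  n2⇒n3  emit P0@[60:62]
[63] read 'b'  n3⇒n5 ·f
[64] read 'c'  n5⇒n6
[65] read 'a'  n6⇒n3 ·f  emit P0@[63:65]
[66] read 'b'  n3⇒n5 ·f
[67] read 'c'  n5⇒n6
[68] read 'a'  n6⇒n3 ·f  emit P0@[66:68]

Result: [[8,2],[9,0],[14,1],[14,3],[18,1],[18,3],[22,1],[22,3],[29,2],[30,0],[34,3],[38,1],[38,3],[42,1],[42,3],[46,1],[46,3],[47,3],[53,1],[53,3],[59,2],[62,0],[65,0],[68,0]]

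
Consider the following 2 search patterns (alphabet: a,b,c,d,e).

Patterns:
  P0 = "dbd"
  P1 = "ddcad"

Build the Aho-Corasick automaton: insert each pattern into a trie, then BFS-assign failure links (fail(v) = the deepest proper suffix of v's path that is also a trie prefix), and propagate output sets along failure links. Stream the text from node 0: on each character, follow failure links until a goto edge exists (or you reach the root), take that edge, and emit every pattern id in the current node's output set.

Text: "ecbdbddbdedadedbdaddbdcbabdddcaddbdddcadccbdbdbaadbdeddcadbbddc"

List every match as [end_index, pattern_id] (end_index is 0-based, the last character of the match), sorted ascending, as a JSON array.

Construct AC machine:
Trie (insert patterns):
  n0 'ε': d→1
  n1 'd': b→2 d→4
  n2 'db': d→3
  n3 'dbd': ·  ←P0
  n4 'dd': c→5
  n5 'ddc': a→6
  n6 'ddca': d→7
  n7 'ddcad': ·  ←P1

Failure links (BFS by depth):
  fail(1) 'd': from fail(0)=0 chase 'd': 0 ⇒ 0;  out=∅∪out(0)=∅
  fail(2) 'db': from fail(1)=0 chase 'b': 0 ⇒ 0;  out=∅∪out(0)=∅
  fail(4) 'dd': from fail(1)=0 chase 'd': 0 ⇒ 1;  out=∅∪out(1)=∅
  fail(3) 'dbd': from fail(2)=0 chase 'd': 0 ⇒ 1;  out={0}∪out(1)={0}
  fail(5) 'ddc': from fail(4)=1 chase 'c': 1→0 ⇒ 0;  out=∅∪out(0)=∅
  fail(6) 'ddca': from fail(5)=0 chase 'a': 0 ⇒ 0;  out=∅∪out(0)=∅
  fail(7) 'ddcad': from fail(6)=0 chase 'd': 0 ⇒ 1;  out={1}∪out(1)={1}

Run:
pos 0 'e': at 0
pos 1 'c': at 0
pos 2 'b': at 0
pos 3 'd': at 1
pos 4 'b': at 2
pos 5 'd': at 3  emit P0@[3:5]
pos 6 'd': at 4 ·f
pos 7 'b': at 2 ·f
pos 8 'd': at 3  emit P0@[6:8]
pos 9 'e': at 0 ·f
pos 10 'd': at 1
pos 11 'a': at 0 ·f
pos 12 'd': at 1
pos 13 'e': at 0 ·f
pos 14 'd': at 1
pos 15 'b': at 2
pos 16 'd': at 3  emit P0@[14:16]
pos 17 'a': at 0 ·f
pos 18 'd': at 1
pos 19 'd': at 4
pos 20 'b': at 2 ·f
pos 21 'd': at 3  emit P0@[19:21]
pos 22 'c': at 0 ·f
pos 23 'b': at 0
pos 24 'a': at 0
pos 25 'b': at 0
pos 26 'd': at 1
pos 27 'd': at 4
pos 28 'd': at 4 ·f
pos 29 'c': at 5
pos 30 'a': at 6
pos 31 'd': at 7  emit P1@[27:31]
pos 32 'd': at 4 ·f
pos 33 'b': at 2 ·f
pos 34 'd': at 3  emit P0@[32:34]
pos 35 'd': at 4 ·f
pos 36 'd': at 4 ·f
pos 37 'c': at 5
pos 38 'a': at 6
pos 39 'd': at 7  emit P1@[35:39]
pos 40 'c': at 0 ·f
pos 41 'c': at 0
pos 42 'b': at 0
pos 43 'd': at 1
pos 44 'b': at 2
pos 45 'd': at 3  emit P0@[43:45]
pos 46 'b': at 2 ·f
pos 47 'a': at 0 ·f
pos 48 'a': at 0
pos 49 'd': at 1
pos 50 'b': at 2
pos 51 'd': at 3  emit P0@[49:51]
pos 52 'e': at 0 ·f
pos 53 'd': at 1
pos 54 'd': at 4
pos 55 'c': at 5
pos 56 'a': at 6
pos 57 'd': at 7  emit P1@[53:57]
pos 58 'b': at 2 ·f
pos 59 'b': at 0 ·f
pos 60 'd': at 1
pos 61 'd': at 4
pos 62 'c': at 5

Result: [[5,0],[8,0],[16,0],[21,0],[31,1],[34,0],[39,1],[45,0],[51,0],[57,1]]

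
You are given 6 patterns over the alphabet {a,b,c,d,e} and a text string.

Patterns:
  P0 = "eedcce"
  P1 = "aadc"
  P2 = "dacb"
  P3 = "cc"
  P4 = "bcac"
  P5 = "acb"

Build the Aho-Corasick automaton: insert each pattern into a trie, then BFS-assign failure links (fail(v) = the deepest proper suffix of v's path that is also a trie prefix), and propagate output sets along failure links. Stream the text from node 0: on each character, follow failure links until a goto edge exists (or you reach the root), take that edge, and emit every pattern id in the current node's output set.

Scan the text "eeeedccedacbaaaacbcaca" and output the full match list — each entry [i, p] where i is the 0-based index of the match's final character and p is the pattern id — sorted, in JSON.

Build automaton:
Trie nodes:
  n0 'ε': a→7 b→17 c→15 d→11 e→1
  n1 'e': e→2
  n2 'ee': d→3
  n3 'eed': c→4
  n4 'eedc': c→5
  n5 'eedcc': e→6
  n6 'eedcce': ·  ←P0
  n7 'a': a→8 c→21
  n8 'aa': d→9
  n9 'aad': c→10
  n10 'aadc': ·  ←P1
  n11 'd': a→12
  n12 'da': c→13
  n13 'dac': b→14
  n14 'dacb': ·  ←P2
  n15 'c': c→16
  n16 'cc': ·  ←P3
  n17 'b': c→18
  n18 'bc': a→19
  n19 'bca': c→20
  n20 'bcac': ·  ←P4
  n21 'ac': b→22
  n22 'acb': ·  ←P5

Failure links (BFS by depth):
  fail(1) 'e': from fail(0)=0 chase 'e': 0 ⇒ 0;  out=∅∪out(0)=∅
  fail(7) 'a': from fail(0)=0 chase 'a': 0 ⇒ 0;  out=∅∪out(0)=∅
  fail(11) 'd': from fail(0)=0 chase 'd': 0 ⇒ 0;  out=∅∪out(0)=∅
  fail(15) 'c': from fail(0)=0 chase 'c': 0 ⇒ 0;  out=∅∪out(0)=∅
  fail(17) 'b': from fail(0)=0 chase 'b': 0 ⇒ 0;  out=∅∪out(0)=∅
  fail(2) 'ee': from fail(1)=0 chase 'e': 0 ⇒ 1;  out=∅∪out(1)=∅
  fail(8) 'aa': from fail(7)=0 chase 'a': 0 ⇒ 7;  out=∅∪out(7)=∅
  fail(12) 'da': from fail(11)=0 chase 'a': 0 ⇒ 7;  out=∅∪out(7)=∅
  fail(16) 'cc': from fail(15)=0 chase 'c': 0 ⇒ 15;  out={3}∪out(15)={3}
  fail(18) 'bc': from fail(17)=0 chase 'c': 0 ⇒ 15;  out=∅∪out(15)=∅
  fail(21) 'ac': from fail(7)=0 chase 'c': 0 ⇒ 15;  out=∅∪out(15)=∅
  fail(3) 'eed': from fail(2)=1 chase 'd': 1→0 ⇒ 11;  out=∅∪out(11)=∅
  fail(9) 'aad': from fail(8)=7 chase 'd': 7→0 ⇒ 11;  out=∅∪out(11)=∅
  fail(13) 'dac': from fail(12)=7 chase 'c': 7 ⇒ 21;  out=∅∪out(21)=∅
  fail(19) 'bca': from fail(18)=15 chase 'a': 15→0 ⇒ 7;  out=∅∪out(7)=∅
  fail(22) 'acb': from fail(21)=15 chase 'b': 15→0 ⇒ 17;  out={5}∪out(17)={5}
  fail(4) 'eedc': from fail(3)=11 chase 'c': 11→0 ⇒ 15;  out=∅∪out(15)=∅
  fail(10) 'aadc': from fail(9)=11 chase 'c': 11→0 ⇒ 15;  out={1}∪out(15)={1}
  fail(14) 'dacb': from fail(13)=21 chase 'b': 21 ⇒ 22;  out={2}∪out(22)={2,5}
  fail(20) 'bcac': from fail(19)=7 chase 'c': 7 ⇒ 21;  out={4}∪out(21)={4}
  fail(5) 'eedcc': from fail(4)=15 chase 'c': 15 ⇒ 16;  out=∅∪out(16)={3}
  fail(6) 'eedcce': from fail(5)=16 chase 'e': 16→15→0 ⇒ 1;  out={0}∪out(1)={0}

Run:
[0] read 'e'  n0⇒n1
[1] read 'e'  n1⇒n2
[2] read 'e'  n2⇒n2 (fail-walked)
[3] read 'e'  n2⇒n2 (fail-walked)
[4] read 'd'  n2⇒n3
[5] read 'c'  n3⇒n4
[6] read 'c'  n4⇒n5  → match P3@[5:6]
[7] read 'e'  n5⇒n6  → match P0@[2:7]
[8] read 'd'  n6⇒n11 (fail-walked)
[9] read 'a'  n11⇒n12
[10] read 'c'  n12⇒n13
[11] read 'b'  n13⇒n14  → match P2@[8:11],P5@[9:11]
[12] read 'a'  n14⇒n7 (fail-walked)
[13] read 'a'  n7⇒n8
[14] read 'a'  n8⇒n8 (fail-walked)
[15] read 'a'  n8⇒n8 (fail-walked)
[16] read 'c'  n8⇒n21 (fail-walked)
[17] read 'b'  n21⇒n22  → match P5@[15:17]
[18] read 'c'  n22⇒n18 (fail-walked)
[19] read 'a'  n18⇒n19
[20] read 'c'  n19⇒n20  → match P4@[17:20]
[21] read 'a'  n20⇒n7 (fail-walked)

Result: [[6,3],[7,0],[11,2],[11,5],[17,5],[20,4]]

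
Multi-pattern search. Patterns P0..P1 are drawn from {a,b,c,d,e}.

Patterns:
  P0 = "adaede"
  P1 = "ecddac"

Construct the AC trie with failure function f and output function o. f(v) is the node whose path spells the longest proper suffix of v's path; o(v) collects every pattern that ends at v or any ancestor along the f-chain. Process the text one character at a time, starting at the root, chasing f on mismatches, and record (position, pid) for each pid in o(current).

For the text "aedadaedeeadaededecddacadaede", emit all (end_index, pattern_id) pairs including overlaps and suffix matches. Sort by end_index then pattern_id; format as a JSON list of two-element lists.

Build automaton:
Trie (insert patterns):
  0='ε' goto a→1 e→7
  1='a' goto d→2
  2='ad' goto a→3
  3='ada' goto e→4
  4='adae' goto d→5
  5='adaed' goto e→6
  6='adaede' goto ·  [P0 ends]
  7='e' goto c→8
  8='ec' goto d→9
  9='ecd' goto d→10
  10='ecdd' goto a→11
  11='ecdda' goto c→12
  12='ecddac' goto ·  [P1 ends]

BFS fail/out derivation:
  fail(1) 'a': from fail(0)=0 chase 'a': 0 ⇒ 0;  out=∅∪out(0)=∅
  fail(7) 'e': from fail(0)=0 chase 'e': 0 ⇒ 0;  out=∅∪out(0)=∅
  fail(2) 'ad': from fail(1)=0 chase 'd': 0 ⇒ 0;  out=∅∪out(0)=∅
  fail(8) 'ec': from fail(7)=0 chase 'c': 0 ⇒ 0;  out=∅∪out(0)=∅
  fail(3) 'ada': from fail(2)=0 chase 'a': 0 ⇒ 1;  out=∅∪out(1)=∅
  fail(9) 'ecd': from fail(8)=0 chase 'd': 0 ⇒ 0;  out=∅∪out(0)=∅
  fail(4) 'adae': from fail(3)=1 chase 'e': 1→0 ⇒ 7;  out=∅∪out(7)=∅
  fail(10) 'ecdd': from fail(9)=0 chase 'd': 0 ⇒ 0;  out=∅∪out(0)=∅
  fail(5) 'adaed': from fail(4)=7 chase 'd': 7→0 ⇒ 0;  out=∅∪out(0)=∅
  fail(11) 'ecdda': from fail(10)=0 chase 'a': 0 ⇒ 1;  out=∅∪out(1)=∅
  fail(6) 'adaede': from fail(5)=0 chase 'e': 0 ⇒ 7;  out={0}∪out(7)={0}
  fail(12) 'ecddac': from fail(11)=1 chase 'c': 1→0 ⇒ 0;  out={1}∪out(0)={1}

Scan:
[0] read 'a'  n0⇒n1
[1] read 'e'  n1⇒n7 ·f
[2] read 'd'  n7⇒n0 ·f
[3] read 'a'  n0⇒n1
[4] read 'd'  n1⇒n2
[5] read 'a'  n2⇒n3
[6] read 'e'  n3⇒n4
[7] read 'd'  n4⇒n5
[8] read 'e'  n5⇒n6  ** P0@[3:8]
[9] read 'e'  n6⇒n7 ·f
[10] read 'a'  n7⇒n1 ·f
[11] read 'd'  n1⇒n2
[12] read 'a'  n2⇒n3
[13] read 'e'  n3⇒n4
[14] read 'd'  n4⇒n5
[15] read 'e'  n5⇒n6  ** P0@[10:15]
[16] read 'd'  n6⇒n0 ·f
[17] read 'e'  n0⇒n7
[18] read 'c'  n7⇒n8
[19] read 'd'  n8⇒n9
[20] read 'd'  n9⇒n10
[21] read 'a'  n10⇒n11
[22] read 'c'  n11⇒n12  ** P1@[17:22]
[23] read 'a'  n12⇒n1 ·f
[24] read 'd'  n1⇒n2
[25] read 'a'  n2⇒n3
[26] read 'e'  n3⇒n4
[27] read 'd'  n4⇒n5
[28] read 'e'  n5⇒n6  ** P0@[23:28]

All matches (sorted): [[8,0],[15,0],[22,1],[28,0]]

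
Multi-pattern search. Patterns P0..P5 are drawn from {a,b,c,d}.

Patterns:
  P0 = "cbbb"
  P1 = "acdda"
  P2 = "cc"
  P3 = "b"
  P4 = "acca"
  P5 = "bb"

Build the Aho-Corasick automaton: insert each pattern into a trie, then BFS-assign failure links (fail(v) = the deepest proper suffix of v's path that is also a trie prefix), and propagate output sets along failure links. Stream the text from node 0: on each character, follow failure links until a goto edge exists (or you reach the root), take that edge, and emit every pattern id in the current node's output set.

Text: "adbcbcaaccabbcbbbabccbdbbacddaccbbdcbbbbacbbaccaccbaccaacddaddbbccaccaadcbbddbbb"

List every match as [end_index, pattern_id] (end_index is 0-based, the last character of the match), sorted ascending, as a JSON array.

Build:
Trie nodes:
  0='ε' goto a→5 b→11 c→1
  1='c' goto b→2 c→10
  2='cb' goto b→3
  3='cbb' goto b→4
  4='cbbb' goto ·  ←P0
  5='a' goto c→6
  6='ac' goto c→12 d→7
  7='acd' goto d→8
  8='acdd' goto a→9
  9='acdda' goto ·  ←P1
  10='cc' goto ·  ←P2
  11='b' goto b→14  ←P3
  12='acc' goto a→13
  13='acca' goto ·  ←P4
  14='bb' goto ·  ←P5

BFS fail/out derivation:
  fail(1) 'c': from fail(0)=0 chase 'c': 0 ⇒ 0;  out=∅∪out(0)=∅
  fail(5) 'a': from fail(0)=0 chase 'a': 0 ⇒ 0;  out=∅∪out(0)=∅
  fail(11) 'b': from fail(0)=0 chase 'b': 0 ⇒ 0;  out={3}∪out(0)={3}
  fail(2) 'cb': from fail(1)=0 chase 'b': 0 ⇒ 11;  out=∅∪out(11)={3}
  fail(6) 'ac': from fail(5)=0 chase 'c': 0 ⇒ 1;  out=∅∪out(1)=∅
  fail(10) 'cc': from fail(1)=0 chase 'c': 0 ⇒ 1;  out={2}∪out(1)={2}
  fail(14) 'bb': from fail(11)=0 chase 'b': 0 ⇒ 11;  out={5}∪out(11)={3,5}
  fail(3) 'cbb': from fail(2)=11 chase 'b': 11 ⇒ 14;  out=∅∪out(14)={3,5}
  fail(7) 'acd': from fail(6)=1 chase 'd': 1→0 ⇒ 0;  out=∅∪out(0)=∅
  fail(12) 'acc': from fail(6)=1 chase 'c': 1 ⇒ 10;  out=∅∪out(10)={2}
  fail(4) 'cbbb': from fail(3)=14 chase 'b': 14→11 ⇒ 14;  out={0}∪out(14)={0,3,5}
  fail(8) 'acdd': from fail(7)=0 chase 'd': 0 ⇒ 0;  out=∅∪out(0)=∅
  fail(13) 'acca': from fail(12)=10 chase 'a': 10→1→0 ⇒ 5;  out={4}∪out(5)={4}
  fail(9) 'acdda': from fail(8)=0 chase 'a': 0 ⇒ 5;  out={1}∪out(5)={1}

Scan:
i=0 'a': node 0→5
i=1 'd': node 5→0 (fail-walked)
i=2 'b': node 0→11  → match P3@[2:2]
i=3 'c': node 11→1 (fail-walked)
i=4 'b': node 1→2  → match P3@[4:4]
i=5 'c': node 2→1 (fail-walked)
i=6 'a': node 1→5 (fail-walked)
i=7 'a': node 5→5 (fail-walked)
i=8 'c': node 5→6
i=9 'c': node 6→12  → match P2@[8:9]
i=10 'a': node 12→13  → match P4@[7:10]
i=11 'b': node 13→11 (fail-walked)  → match P3@[11:11]
i=12 'b': node 11→14  → match P3@[12:12],P5@[11:12]
i=13 'c': node 14→1 (fail-walked)
i=14 'b': node 1→2  → match P3@[14:14]
i=15 'b': node 2→3  → match P3@[15:15],P5@[14:15]
i=16 'b': node 3→4  → match P0@[13:16],P3@[16:16],P5@[15:16]
i=17 'a': node 4→5 (fail-walked)
i=18 'b': node 5→11 (fail-walked)  → match P3@[18:18]
i=19 'c': node 11→1 (fail-walked)
i=20 'c': node 1→10  → match P2@[19:20]
i=21 'b': node 10→2 (fail-walked)  → match P3@[21:21]
i=22 'd': node 2→0 (fail-walked)
i=23 'b': node 0→11  → match P3@[23:23]
i=24 'b': node 11→14  → match P3@[24:24],P5@[23:24]
i=25 'a': node 14→5 (fail-walked)
i=26 'c': node 5→6
i=27 'd': node 6→7
i=28 'd': node 7→8
i=29 'a': node 8→9  → match P1@[25:29]
i=30 'c': node 9→6 (fail-walked)
i=31 'c': node 6→12  → match P2@[30:31]
i=32 'b': node 12→2 (fail-walked)  → match P3@[32:32]
i=33 'b': node 2→3  → match P3@[33:33],P5@[32:33]
i=34 'd': node 3→0 (fail-walked)
i=35 'c': node 0→1
i=36 'b': node 1→2  → match P3@[36:36]
i=37 'b': node 2→3  → match P3@[37:37],P5@[36:37]
i=38 'b': node 3→4  → match P0@[35:38],P3@[38:38],P5@[37:38]
i=39 'b': node 4→14 (fail-walked)  → match P3@[39:39],P5@[38:39]
i=40 'a': node 14→5 (fail-walked)
i=41 'c': node 5→6
i=42 'b': node 6→2 (fail-walked)  → match P3@[42:42]
i=43 'b': node 2→3  → match P3@[43:43],P5@[42:43]
i=44 'a': node 3→5 (fail-walked)
i=45 'c': node 5→6
i=46 'c': node 6→12  → match P2@[45:46]
i=47 'a': node 12→13  → match P4@[44:47]
i=48 'c': node 13→6 (fail-walked)
i=49 'c': node 6→12  → match P2@[48:49]
i=50 'b': node 12→2 (fail-walked)  → match P3@[50:50]
i=51 'a': node 2→5 (fail-walked)
i=52 'c': node 5→6
i=53 'c': node 6→12  → match P2@[52:53]
i=54 'a': node 12→13  → match P4@[51:54]
i=55 'a': node 13→5 (fail-walked)
i=56 'c': node 5→6
i=57 'd': node 6→7
i=58 'd': node 7→8
i=59 'a': node 8→9  → match P1@[55:59]
i=60 'd': node 9→0 (fail-walked)
i=61 'd': node 0→0
i=62 'b': node 0→11  → match P3@[62:62]
i=63 'b': node 11→14  → match P3@[63:63],P5@[62:63]
i=64 'c': node 14→1 (fail-walked)
i=65 'c': node 1→10  → match P2@[64:65]
i=66 'a': node 10→5 (fail-walked)
i=67 'c': node 5→6
i=68 'c': node 6→12  → match P2@[67:68]
i=69 'a': node 12→13  → match P4@[66:69]
i=70 'a': node 13→5 (fail-walked)
i=71 'd': node 5→0 (fail-walked)
i=72 'c': node 0→1
i=73 'b': node 1→2  → match P3@[73:73]
i=74 'b': node 2→3  → match P3@[74:74],P5@[73:74]
i=75 'd': node 3→0 (fail-walked)
i=76 'd': node 0→0
i=77 'b': node 0→11  → match P3@[77:77]
i=78 'b': node 11→14  → match P3@[78:78],P5@[77:78]
i=79 'b': node 14→14 (fail-walked)  → match P3@[79:79],P5@[78:79]

Result: [[2,3],[4,3],[9,2],[10,4],[11,3],[12,3],[12,5],[14,3],[15,3],[15,5],[16,0],[16,3],[16,5],[18,3],[20,2],[21,3],[23,3],[24,3],[24,5],[29,1],[31,2],[32,3],[33,3],[33,5],[36,3],[37,3],[37,5],[38,0],[38,3],[38,5],[39,3],[39,5],[42,3],[43,3],[43,5],[46,2],[47,4],[49,2],[50,3],[53,2],[54,4],[59,1],[62,3],[63,3],[63,5],[65,2],[68,2],[69,4],[73,3],[74,3],[74,5],[77,3],[78,3],[78,5],[79,3],[79,5]]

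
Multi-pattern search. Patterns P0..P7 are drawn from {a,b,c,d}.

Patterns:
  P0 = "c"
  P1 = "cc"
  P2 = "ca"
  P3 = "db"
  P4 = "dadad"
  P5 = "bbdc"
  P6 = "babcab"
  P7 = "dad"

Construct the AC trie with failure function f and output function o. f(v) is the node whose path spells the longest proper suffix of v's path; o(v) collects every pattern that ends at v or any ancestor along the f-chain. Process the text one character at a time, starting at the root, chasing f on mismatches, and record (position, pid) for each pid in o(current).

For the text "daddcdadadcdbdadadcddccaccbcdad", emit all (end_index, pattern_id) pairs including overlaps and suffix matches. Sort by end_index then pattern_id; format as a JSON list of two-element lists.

Build automaton:
Trie (insert patterns):
  0='ε' goto b→10 c→1 d→4
  1='c' goto a→3 c→2  [P0 ends]
  2='cc' goto ·  [P1 ends]
  3='ca' goto ·  [P2 ends]
  4='d' goto a→6 b→5
  5='db' goto ·  [P3 ends]
  6='da' goto d→7
  7='dad' goto a→8  [P7 ends]
  8='dada' goto d→9
  9='dadad' goto ·  [P4 ends]
  10='b' goto a→14 b→11
  11='bb' goto d→12
  12='bbd' goto c→13
  13='bbdc' goto ·  [P5 ends]
  14='ba' goto b→15
  15='bab' goto c→16
  16='babc' goto a→17
  17='babca' goto b→18
  18='babcab' goto ·  [P6 ends]

Failure links (BFS by depth):
  fail(1) 'c': from fail(0)=0 chase 'c': 0 ⇒ 0;  out={0}∪out(0)={0}
  fail(4) 'd': from fail(0)=0 chase 'd': 0 ⇒ 0;  out=∅∪out(0)=∅
  fail(10) 'b': from fail(0)=0 chase 'b': 0 ⇒ 0;  out=∅∪out(0)=∅
  fail(2) 'cc': from fail(1)=0 chase 'c': 0 ⇒ 1;  out={1}∪out(1)={0,1}
  fail(3) 'ca': from fail(1)=0 chase 'a': 0 ⇒ 0;  out={2}∪out(0)={2}
  fail(5) 'db': from fail(4)=0 chase 'b': 0 ⇒ 10;  out={3}∪out(10)={3}
  fail(6) 'da': from fail(4)=0 chase 'a': 0 ⇒ 0;  out=∅∪out(0)=∅
  fail(11) 'bb': from fail(10)=0 chase 'b': 0 ⇒ 10;  out=∅∪out(10)=∅
  fail(14) 'ba': from fail(10)=0 chase 'a': 0 ⇒ 0;  out=∅∪out(0)=∅
  fail(7) 'dad': from fail(6)=0 chase 'd': 0 ⇒ 4;  out={7}∪out(4)={7}
  fail(12) 'bbd': from fail(11)=10 chase 'd': 10→0 ⇒ 4;  out=∅∪out(4)=∅
  fail(15) 'bab': from fail(14)=0 chase 'b': 0 ⇒ 10;  out=∅∪out(10)=∅
  fail(8) 'dada': from fail(7)=4 chase 'a': 4 ⇒ 6;  out=∅∪out(6)=∅
  fail(13) 'bbdc': from fail(12)=4 chase 'c': 4→0 ⇒ 1;  out={5}∪out(1)={0,5}
  fail(16) 'babc': from fail(15)=10 chase 'c': 10→0 ⇒ 1;  out=∅∪out(1)={0}
  fail(9) 'dadad': from fail(8)=6 chase 'd': 6 ⇒ 7;  out={4}∪out(7)={4,7}
  fail(17) 'babca': from fail(16)=1 chase 'a': 1 ⇒ 3;  out=∅∪out(3)={2}
  fail(18) 'babcab': from fail(17)=3 chase 'b': 3→0 ⇒ 10;  out={6}∪out(10)={6}

Scan:
pos 0 'd': at 4
pos 1 'a': at 6
pos 2 'd': at 7  ** P7@[0:2]
pos 3 'd': at 4 (fail-walked)
pos 4 'c': at 1 (fail-walked)  ** P0@[4:4]
pos 5 'd': at 4 (fail-walked)
pos 6 'a': at 6
pos 7 'd': at 7  ** P7@[5:7]
pos 8 'a': at 8
pos 9 'd': at 9  ** P4@[5:9],P7@[7:9]
pos 10 'c': at 1 (fail-walked)  ** P0@[10:10]
pos 11 'd': at 4 (fail-walked)
pos 12 'b': at 5  ** P3@[11:12]
pos 13 'd': at 4 (fail-walked)
pos 14 'a': at 6
pos 15 'd': at 7  ** P7@[13:15]
pos 16 'a': at 8
pos 17 'd': at 9  ** P4@[13:17],P7@[15:17]
pos 18 'c': at 1 (fail-walked)  ** P0@[18:18]
pos 19 'd': at 4 (fail-walked)
pos 20 'd': at 4 (fail-walked)
pos 21 'c': at 1 (fail-walked)  ** P0@[21:21]
pos 22 'c': at 2  ** P0@[22:22],P1@[21:22]
pos 23 'a': at 3 (fail-walked)  ** P2@[22:23]
pos 24 'c': at 1 (fail-walked)  ** P0@[24:24]
pos 25 'c': at 2  ** P0@[25:25],P1@[24:25]
pos 26 'b': at 10 (fail-walked)
pos 27 'c': at 1 (fail-walked)  ** P0@[27:27]
pos 28 'd': at 4 (fail-walked)
pos 29 'a': at 6
pos 30 'd': at 7  ** P7@[28:30]

Result: [[2,7],[4,0],[7,7],[9,4],[9,7],[10,0],[12,3],[15,7],[17,4],[17,7],[18,0],[21,0],[22,0],[22,1],[23,2],[24,0],[25,0],[25,1],[27,0],[30,7]]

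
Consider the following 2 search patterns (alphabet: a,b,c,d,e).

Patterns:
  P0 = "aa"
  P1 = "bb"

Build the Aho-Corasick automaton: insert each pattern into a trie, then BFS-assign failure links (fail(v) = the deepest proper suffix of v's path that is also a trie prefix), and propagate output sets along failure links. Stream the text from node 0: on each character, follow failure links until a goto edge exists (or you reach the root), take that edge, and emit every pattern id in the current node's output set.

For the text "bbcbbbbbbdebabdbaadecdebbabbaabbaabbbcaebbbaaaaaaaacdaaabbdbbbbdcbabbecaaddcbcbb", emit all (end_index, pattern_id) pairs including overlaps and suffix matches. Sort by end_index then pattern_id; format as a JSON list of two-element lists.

Build automaton:
Trie (insert patterns):
  0='ε' goto a→1 b→3
  1='a' goto a→2
  2='aa' goto ·  ←P0
  3='b' goto b→4
  4='bb' goto ·  ←P1

BFS fail/out derivation:
  n1('a'): parent n0 fail=0; on 'a' 0 → fail=0;  out ∅∪∅=∅
  n3('b'): parent n0 fail=0; on 'b' 0 → fail=0;  out ∅∪∅=∅
  n2('aa'): parent n1 fail=0; on 'a' 0 → fail=1;  out {0}∪∅={0}
  n4('bb'): parent n3 fail=0; on 'b' 0 → fail=3;  out {1}∪∅={1}

Text stream:
pos 0 'b': at 3
pos 1 'b': at 4  emit P1@[0:1]
pos 2 'c': at 0 (fail-walked)
pos 3 'b': at 3
pos 4 'b': at 4  emit P1@[3:4]
pos 5 'b': at 4 (fail-walked)  emit P1@[4:5]
pos 6 'b': at 4 (fail-walked)  emit P1@[5:6]
pos 7 'b': at 4 (fail-walked)  emit P1@[6:7]
pos 8 'b': at 4 (fail-walked)  emit P1@[7:8]
pos 9 'd': at 0 (fail-walked)
pos 10 'e': at 0
pos 11 'b': at 3
pos 12 'a': at 1 (fail-walked)
pos 13 'b': at 3 (fail-walked)
pos 14 'd': at 0 (fail-walked)
pos 15 'b': at 3
pos 16 'a': at 1 (fail-walked)
pos 17 'a': at 2  emit P0@[16:17]
pos 18 'd': at 0 (fail-walked)
pos 19 'e': at 0
pos 20 'c': at 0
pos 21 'd': at 0
pos 22 'e': at 0
pos 23 'b': at 3
pos 24 'b': at 4  emit P1@[23:24]
pos 25 'a': at 1 (fail-walked)
pos 26 'b': at 3 (fail-walked)
pos 27 'b': at 4  emit P1@[26:27]
pos 28 'a': at 1 (fail-walked)
pos 29 'a': at 2  emit P0@[28:29]
pos 30 'b': at 3 (fail-walked)
pos 31 'b': at 4  emit P1@[30:31]
pos 32 'a': at 1 (fail-walked)
pos 33 'a': at 2  emit P0@[32:33]
pos 34 'b': at 3 (fail-walked)
pos 35 'b': at 4  emit P1@[34:35]
pos 36 'b': at 4 (fail-walked)  emit P1@[35:36]
pos 37 'c': at 0 (fail-walked)
pos 38 'a': at 1
pos 39 'e': at 0 (fail-walked)
pos 40 'b': at 3
pos 41 'b': at 4  emit P1@[40:41]
pos 42 'b': at 4 (fail-walked)  emit P1@[41:42]
pos 43 'a': at 1 (fail-walked)
pos 44 'a': at 2  emit P0@[43:44]
pos 45 'a': at 2 (fail-walked)  emit P0@[44:45]
pos 46 'a': at 2 (fail-walked)  emit P0@[45:46]
pos 47 'a': at 2 (fail-walked)  emit P0@[46:47]
pos 48 'a': at 2 (fail-walked)  emit P0@[47:48]
pos 49 'a': at 2 (fail-walked)  emit P0@[48:49]
pos 50 'a': at 2 (fail-walked)  emit P0@[49:50]
pos 51 'c': at 0 (fail-walked)
pos 52 'd': at 0
pos 53 'a': at 1
pos 54 'a': at 2  emit P0@[53:54]
pos 55 'a': at 2 (fail-walked)  emit P0@[54:55]
pos 56 'b': at 3 (fail-walked)
pos 57 'b': at 4  emit P1@[56:57]
pos 58 'd': at 0 (fail-walked)
pos 59 'b': at 3
pos 60 'b': at 4  emit P1@[59:60]
pos 61 'b': at 4 (fail-walked)  emit P1@[60:61]
pos 62 'b': at 4 (fail-walked)  emit P1@[61:62]
pos 63 'd': at 0 (fail-walked)
pos 64 'c': at 0
pos 65 'b': at 3
pos 66 'a': at 1 (fail-walked)
pos 67 'b': at 3 (fail-walked)
pos 68 'b': at 4  emit P1@[67:68]
pos 69 'e': at 0 (fail-walked)
pos 70 'c': at 0
pos 71 'a': at 1
pos 72 'a': at 2  emit P0@[71:72]
pos 73 'd': at 0 (fail-walked)
pos 74 'd': at 0
pos 75 'c': at 0
pos 76 'b': at 3
pos 77 'c': at 0 (fail-walked)
pos 78 'b': at 3
pos 79 'b': at 4  emit P1@[78:79]

Matches: [[1,1],[4,1],[5,1],[6,1],[7,1],[8,1],[17,0],[24,1],[27,1],[29,0],[31,1],[33,0],[35,1],[36,1],[41,1],[42,1],[44,0],[45,0],[46,0],[47,0],[48,0],[49,0],[50,0],[54,0],[55,0],[57,1],[60,1],[61,1],[62,1],[68,1],[72,0],[79,1]]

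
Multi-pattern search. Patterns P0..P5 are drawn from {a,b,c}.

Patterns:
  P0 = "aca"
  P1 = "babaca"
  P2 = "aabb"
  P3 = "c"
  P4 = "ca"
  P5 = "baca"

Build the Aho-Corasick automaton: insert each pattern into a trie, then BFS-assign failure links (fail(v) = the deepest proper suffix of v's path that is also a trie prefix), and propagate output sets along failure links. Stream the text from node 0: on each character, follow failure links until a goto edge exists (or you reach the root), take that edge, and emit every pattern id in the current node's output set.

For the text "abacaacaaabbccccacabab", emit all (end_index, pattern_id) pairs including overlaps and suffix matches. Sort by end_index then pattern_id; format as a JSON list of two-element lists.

Build:
Trie nodes:
  0='ε' goto a→1 b→4 c→13
  1='a' goto a→10 c→2
  2='ac' goto a→3
  3='aca' goto ·  ←P0
  4='b' goto a→5
  5='ba' goto b→6 c→15
  6='bab' goto a→7
  7='baba' goto c→8
  8='babac' goto a→9
  9='babaca' goto ·  ←P1
  10='aa' goto b→11
  11='aab' goto b→12
  12='aabb' goto ·  ←P2
  13='c' goto a→14  ←P3
  14='ca' goto ·  ←P4
  15='bac' goto a→16
  16='baca' goto ·  ←P5

BFS fail/out derivation:
  n1('a'): parent n0 fail=0; on 'a' 0 → fail=0;  out ∅∪∅=∅
  n4('b'): parent n0 fail=0; on 'b' 0 → fail=0;  out ∅∪∅=∅
  n13('c'): parent n0 fail=0; on 'c' 0 → fail=0;  out {3}∪∅={3}
  n2('ac'): parent n1 fail=0; on 'c' 0 → fail=13;  out ∅∪{3}={3}
  n5('ba'): parent n4 fail=0; on 'a' 0 → fail=1;  out ∅∪∅=∅
  n10('aa'): parent n1 fail=0; on 'a' 0 → fail=1;  out ∅∪∅=∅
  n14('ca'): parent n13 fail=0; on 'a' 0 → fail=1;  out {4}∪∅={4}
  n3('aca'): parent n2 fail=13; on 'a' 13 → fail=14;  out {0}∪{4}={0,4}
  n6('bab'): parent n5 fail=1; on 'b' 1→0 → fail=4;  out ∅∪∅=∅
  n11('aab'): parent n10 fail=1; on 'b' 1→0 → fail=4;  out ∅∪∅=∅
  n15('bac'): parent n5 fail=1; on 'c' 1 → fail=2;  out ∅∪{3}={3}
  n7('baba'): parent n6 fail=4; on 'a' 4 → fail=5;  out ∅∪∅=∅
  n12('aabb'): parent n11 fail=4; on 'b' 4→0 → fail=4;  out {2}∪∅={2}
  n16('baca'): parent n15 fail=2; on 'a' 2 → fail=3;  out {5}∪{0,4}={0,4,5}
  n8('babac'): parent n7 fail=5; on 'c' 5 → fail=15;  out ∅∪{3}={3}
  n9('babaca'): parent n8 fail=15; on 'a' 15 → fail=16;  out {1}∪{0,4,5}={0,1,4,5}

Text stream:
[0] read 'a'  n0⇒n1
[1] read 'b'  n1⇒n4 (fail-walked)
[2] read 'a'  n4⇒n5
[3] read 'c'  n5⇒n15  ** P3@[3:3]
[4] read 'a'  n15⇒n16  ** P0@[2:4],P4@[3:4],P5@[1:4]
[5] read 'a'  n16⇒n10 (fail-walked)
[6] read 'c'  n10⇒n2 (fail-walked)  ** P3@[6:6]
[7] read 'a'  n2⇒n3  ** P0@[5:7],P4@[6:7]
[8] read 'a'  n3⇒n10 (fail-walked)
[9] read 'a'  n10⇒n10 (fail-walked)
[10] read 'b'  n10⇒n11
[11] read 'b'  n11⇒n12  ** P2@[8:11]
[12] read 'c'  n12⇒n13 (fail-walked)  ** P3@[12:12]
[13] read 'c'  n13⇒n13 (fail-walked)  ** P3@[13:13]
[14] read 'c'  n13⇒n13 (fail-walked)  ** P3@[14:14]
[15] read 'c'  n13⇒n13 (fail-walked)  ** P3@[15:15]
[16] read 'a'  n13⇒n14  ** P4@[15:16]
[17] read 'c'  n14⇒n2 (fail-walked)  ** P3@[17:17]
[18] read 'a'  n2⇒n3  ** P0@[16:18],P4@[17:18]
[19] read 'b'  n3⇒n4 (fail-walked)
[20] read 'a'  n4⇒n5
[21] read 'b'  n5⇒n6

All matches (sorted): [[3,3],[4,0],[4,4],[4,5],[6,3],[7,0],[7,4],[11,2],[12,3],[13,3],[14,3],[15,3],[16,4],[17,3],[18,0],[18,4]]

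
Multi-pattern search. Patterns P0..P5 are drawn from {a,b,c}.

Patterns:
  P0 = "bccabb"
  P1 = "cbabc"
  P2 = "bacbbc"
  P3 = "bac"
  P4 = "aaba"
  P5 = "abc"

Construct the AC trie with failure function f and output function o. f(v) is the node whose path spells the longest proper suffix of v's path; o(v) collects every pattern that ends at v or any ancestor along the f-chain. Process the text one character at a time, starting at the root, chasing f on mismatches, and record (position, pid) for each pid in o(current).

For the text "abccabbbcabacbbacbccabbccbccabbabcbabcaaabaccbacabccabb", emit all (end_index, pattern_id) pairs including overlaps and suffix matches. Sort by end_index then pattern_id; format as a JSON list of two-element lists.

Build:
Trie nodes:
  0='ε' goto a→17 b→1 c→7
  1='b' goto a→12 c→2
  2='bc' goto c→3
  3='bcc' goto a→4
  4='bcca' goto b→5
  5='bccab' goto b→6
  6='bccabb' goto ·  [P0 ends]
  7='c' goto b→8
  8='cb' goto a→9
  9='cba' goto b→10
  10='cbab' goto c→11
  11='cbabc' goto ·  [P1 ends]
  12='ba' goto c→13
  13='bac' goto b→14  [P3 ends]
  14='bacb' goto b→15
  15='bacbb' goto c→16
  16='bacbbc' goto ·  [P2 ends]
  17='a' goto a→18 b→21
  18='aa' goto b→19
  19='aab' goto a→20
  20='aaba' goto ·  [P4 ends]
  21='ab' goto c→22
  22='abc' goto ·  [P5 ends]

BFS fail/out derivation:
  fail(1) 'b': from fail(0)=0 chase 'b': 0 ⇒ 0;  out=∅∪out(0)=∅
  fail(7) 'c': from fail(0)=0 chase 'c': 0 ⇒ 0;  out=∅∪out(0)=∅
  fail(17) 'a': from fail(0)=0 chase 'a': 0 ⇒ 0;  out=∅∪out(0)=∅
  fail(2) 'bc': from fail(1)=0 chase 'c': 0 ⇒ 7;  out=∅∪out(7)=∅
  fail(8) 'cb': from fail(7)=0 chase 'b': 0 ⇒ 1;  out=∅∪out(1)=∅
  fail(12) 'ba': from fail(1)=0 chase 'a': 0 ⇒ 17;  out=∅∪out(17)=∅
  fail(18) 'aa': from fail(17)=0 chase 'a': 0 ⇒ 17;  out=∅∪out(17)=∅
  fail(21) 'ab': from fail(17)=0 chase 'b': 0 ⇒ 1;  out=∅∪out(1)=∅
  fail(3) 'bcc': from fail(2)=7 chase 'c': 7→0 ⇒ 7;  out=∅∪out(7)=∅
  fail(9) 'cba': from fail(8)=1 chase 'a': 1 ⇒ 12;  out=∅∪out(12)=∅
  fail(13) 'bac': from fail(12)=17 chase 'c': 17→0 ⇒ 7;  out={3}∪out(7)={3}
  fail(19) 'aab': from fail(18)=17 chase 'b': 17 ⇒ 21;  out=∅∪out(21)=∅
  fail(22) 'abc': from fail(21)=1 chase 'c': 1 ⇒ 2;  out={5}∪out(2)={5}
  fail(4) 'bcca': from fail(3)=7 chase 'a': 7→0 ⇒ 17;  out=∅∪out(17)=∅
  fail(10) 'cbab': from fail(9)=12 chase 'b': 12→17 ⇒ 21;  out=∅∪out(21)=∅
  fail(14) 'bacb': from fail(13)=7 chase 'b': 7 ⇒ 8;  out=∅∪out(8)=∅
  fail(20) 'aaba': from fail(19)=21 chase 'a': 21→1 ⇒ 12;  out={4}∪out(12)={4}
  fail(5) 'bccab': from fail(4)=17 chase 'b': 17 ⇒ 21;  out=∅∪out(21)=∅
  fail(11) 'cbabc': from fail(10)=21 chase 'c': 21 ⇒ 22;  out={1}∪out(22)={1,5}
  fail(15) 'bacbb': from fail(14)=8 chase 'b': 8→1→0 ⇒ 1;  out=∅∪out(1)=∅
  fail(6) 'bccabb': from fail(5)=21 chase 'b': 21→1→0 ⇒ 1;  out={0}∪out(1)={0}
  fail(16) 'bacbbc': from fail(15)=1 chase 'c': 1 ⇒ 2;  out={2}∪out(2)={2}

Text stream:
[0] read 'a'  n0⇒n17
[1] read 'b'  n17⇒n21
[2] read 'c'  n21⇒n22  → match P5@[0:2]
[3] read 'c'  n22⇒n3 ·f
[4] read 'a'  n3⇒n4
[5] read 'b'  n4⇒n5
[6] read 'b'  n5⇒n6  → match P0@[1:6]
[7] read 'b'  n6⇒n1 ·f
[8] read 'c'  n1⇒n2
[9] read 'a'  n2⇒n17 ·f
[10] read 'b'  n17⇒n21
[11] read 'a'  n21⇒n12 ·f
[12] read 'c'  n12⇒n13  → match P3@[10:12]
[13] read 'b'  n13⇒n14
[14] read 'b'  n14⇒n15
[15] read 'a'  n15⇒n12 ·f
[16] read 'c'  n12⇒n13  → match P3@[14:16]
[17] read 'b'  n13⇒n14
[18] read 'c'  n14⇒n2 ·f
[19] read 'c'  n2⇒n3
[20] read 'a'  n3⇒n4
[21] read 'b'  n4⇒n5
[22] read 'b'  n5⇒n6  → match P0@[17:22]
[23] read 'c'  n6⇒n2 ·f
[24] read 'c'  n2⇒n3
[25] read 'b'  n3⇒n8 ·f
[26] read 'c'  n8⇒n2 ·f
[27] read 'c'  n2⇒n3
[28] read 'a'  n3⇒n4
[29] read 'b'  n4⇒n5
[30] read 'b'  n5⇒n6  → match P0@[25:30]
[31] read 'a'  n6⇒n12 ·f
[32] read 'b'  n12⇒n21 ·f
[33] read 'c'  n21⇒n22  → match P5@[31:33]
[34] read 'b'  n22⇒n8 ·f
[35] read 'a'  n8⇒n9
[36] read 'b'  n9⇒n10
[37] read 'c'  n10⇒n11  → match P1@[33:37],P5@[35:37]
[38] read 'a'  n11⇒n17 ·f
[39] read 'a'  n17⇒n18
[40] read 'a'  n18⇒n18 ·f
[41] read 'b'  n18⇒n19
[42] read 'a'  n19⇒n20  → match P4@[39:42]
[43] read 'c'  n20⇒n13 ·f  → match P3@[41:43]
[44] read 'c'  n13⇒n7 ·f
[45] read 'b'  n7⇒n8
[46] read 'a'  n8⇒n9
[47] read 'c'  n9⇒n13 ·f  → match P3@[45:47]
[48] read 'a'  n13⇒n17 ·f
[49] read 'b'  n17⇒n21
[50] read 'c'  n21⇒n22  → match P5@[48:50]
[51] read 'c'  n22⇒n3 ·f
[52] read 'a'  n3⇒n4
[53] read 'b'  n4⇒n5
[54] read 'b'  n5⇒n6  → match P0@[49:54]

Result: [[2,5],[6,0],[12,3],[16,3],[22,0],[30,0],[33,5],[37,1],[37,5],[42,4],[43,3],[47,3],[50,5],[54,0]]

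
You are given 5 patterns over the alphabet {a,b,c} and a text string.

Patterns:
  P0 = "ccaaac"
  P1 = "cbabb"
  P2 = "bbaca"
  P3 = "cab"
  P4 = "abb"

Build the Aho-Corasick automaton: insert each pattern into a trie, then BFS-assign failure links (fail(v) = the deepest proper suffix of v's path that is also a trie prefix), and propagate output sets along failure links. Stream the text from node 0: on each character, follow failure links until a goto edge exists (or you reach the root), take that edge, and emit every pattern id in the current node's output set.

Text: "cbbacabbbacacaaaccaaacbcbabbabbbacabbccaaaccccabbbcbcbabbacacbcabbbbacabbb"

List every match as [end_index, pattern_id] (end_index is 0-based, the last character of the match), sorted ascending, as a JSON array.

Build:
Trie (insert patterns):
  n0 'ε': a→18 b→11 c→1
  n1 'c': a→16 b→7 c→2
  n2 'cc': a→3
  n3 'cca': a→4
  n4 'ccaa': a→5
  n5 'ccaaa': c→6
  n6 'ccaaac': ·  [P0 ends]
  n7 'cb': a→8
  n8 'cba': b→9
  n9 'cbab': b→10
  n10 'cbabb': ·  [P1 ends]
  n11 'b': b→12
  n12 'bb': a→13
  n13 'bba': c→14
  n14 'bbac': a→15
  n15 'bbaca': ·  [P2 ends]
  n16 'ca': b→17
  n17 'cab': ·  [P3 ends]
  n18 'a': b→19
  n19 'ab': b→20
  n20 'abb': ·  [P4 ends]

Failure links (BFS by depth):
  n1('c'): parent n0 fail=0; on 'c' 0 → fail=0;  out ∅∪∅=∅
  n11('b'): parent n0 fail=0; on 'b' 0 → fail=0;  out ∅∪∅=∅
  n18('a'): parent n0 fail=0; on 'a' 0 → fail=0;  out ∅∪∅=∅
  n2('cc'): parent n1 fail=0; on 'c' 0 → fail=1;  out ∅∪∅=∅
  n7('cb'): parent n1 fail=0; on 'b' 0 → fail=11;  out ∅∪∅=∅
  n12('bb'): parent n11 fail=0; on 'b' 0 → fail=11;  out ∅∪∅=∅
  n16('ca'): parent n1 fail=0; on 'a' 0 → fail=18;  out ∅∪∅=∅
  n19('ab'): parent n18 fail=0; on 'b' 0 → fail=11;  out ∅∪∅=∅
  n3('cca'): parent n2 fail=1; on 'a' 1 → fail=16;  out ∅∪∅=∅
  n8('cba'): parent n7 fail=11; on 'a' 11→0 → fail=18;  out ∅∪∅=∅
  n13('bba'): parent n12 fail=11; on 'a' 11→0 → fail=18;  out ∅∪∅=∅
  n17('cab'): parent n16 fail=18; on 'b' 18 → fail=19;  out {3}∪∅={3}
  n20('abb'): parent n19 fail=11; on 'b' 11 → fail=12;  out {4}∪∅={4}
  n4('ccaa'): parent n3 fail=16; on 'a' 16→18→0 → fail=18;  out ∅∪∅=∅
  n9('cbab'): parent n8 fail=18; on 'b' 18 → fail=19;  out ∅∪∅=∅
  n14('bbac'): parent n13 fail=18; on 'c' 18→0 → fail=1;  out ∅∪∅=∅
  n5('ccaaa'): parent n4 fail=18; on 'a' 18→0 → fail=18;  out ∅∪∅=∅
  n10('cbabb'): parent n9 fail=19; on 'b' 19 → fail=20;  out {1}∪{4}={1,4}
  n15('bbaca'): parent n14 fail=1; on 'a' 1 → fail=16;  out {2}∪∅={2}
  n6('ccaaac'): parent n5 fail=18; on 'c' 18→0 → fail=1;  out {0}∪∅={0}

Run:
i=0 'c': node 0→1
i=1 'b': node 1→7
i=2 'b': node 7→12 ·f
i=3 'a': node 12→13
i=4 'c': node 13→14
i=5 'a': node 14→15  → match P2@[1:5]
i=6 'b': node 15→17 ·f  → match P3@[4:6]
i=7 'b': node 17→20 ·f  → match P4@[5:7]
i=8 'b': node 20→12 ·f
i=9 'a': node 12→13
i=10 'c': node 13→14
i=11 'a': node 14→15  → match P2@[7:11]
i=12 'c': node 15→1 ·f
i=13 'a': node 1→16
i=14 'a': node 16→18 ·f
i=15 'a': node 18→18 ·f
i=16 'c': node 18→1 ·f
i=17 'c': node 1→2
i=18 'a': node 2→3
i=19 'a': node 3→4
i=20 'a': node 4→5
i=21 'c': node 5→6  → match P0@[16:21]
i=22 'b': node 6→7 ·f
i=23 'c': node 7→1 ·f
i=24 'b': node 1→7
i=25 'a': node 7→8
i=26 'b': node 8→9
i=27 'b': node 9→10  → match P1@[23:27],P4@[25:27]
i=28 'a': node 10→13 ·f
i=29 'b': node 13→19 ·f
i=30 'b': node 19→20  → match P4@[28:30]
i=31 'b': node 20→12 ·f
i=32 'a': node 12→13
i=33 'c': node 13→14
i=34 'a': node 14→15  → match P2@[30:34]
i=35 'b': node 15→17 ·f  → match P3@[33:35]
i=36 'b': node 17→20 ·f  → match P4@[34:36]
i=37 'c': node 20→1 ·f
i=38 'c': node 1→2
i=39 'a': node 2→3
i=40 'a': node 3→4
i=41 'a': node 4→5
i=42 'c': node 5→6  → match P0@[37:42]
i=43 'c': node 6→2 ·f
i=44 'c': node 2→2 ·f
i=45 'c': node 2→2 ·f
i=46 'a': node 2→3
i=47 'b': node 3→17 ·f  → match P3@[45:47]
i=48 'b': node 17→20 ·f  → match P4@[46:48]
i=49 'b': node 20→12 ·f
i=50 'c': node 12→1 ·f
i=51 'b': node 1→7
i=52 'c': node 7→1 ·f
i=53 'b': node 1→7
i=54 'a': node 7→8
i=55 'b': node 8→9
i=56 'b': node 9→10  → match P1@[52:56],P4@[54:56]
i=57 'a': node 10→13 ·f
i=58 'c': node 13→14
i=59 'a': node 14→15  → match P2@[55:59]
i=60 'c': node 15→1 ·f
i=61 'b': node 1→7
i=62 'c': node 7→1 ·f
i=63 'a': node 1→16
i=64 'b': node 16→17  → match P3@[62:64]
i=65 'b': node 17→20 ·f  → match P4@[63:65]
i=66 'b': node 20→12 ·f
i=67 'b': node 12→12 ·f
i=68 'a': node 12→13
i=69 'c': node 13→14
i=70 'a': node 14→15  → match P2@[66:70]
i=71 'b': node 15→17 ·f  → match P3@[69:71]
i=72 'b': node 17→20 ·f  → match P4@[70:72]
i=73 'b': node 20→12 ·f

Result: [[5,2],[6,3],[7,4],[11,2],[21,0],[27,1],[27,4],[30,4],[34,2],[35,3],[36,4],[42,0],[47,3],[48,4],[56,1],[56,4],[59,2],[64,3],[65,4],[70,2],[71,3],[72,4]]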